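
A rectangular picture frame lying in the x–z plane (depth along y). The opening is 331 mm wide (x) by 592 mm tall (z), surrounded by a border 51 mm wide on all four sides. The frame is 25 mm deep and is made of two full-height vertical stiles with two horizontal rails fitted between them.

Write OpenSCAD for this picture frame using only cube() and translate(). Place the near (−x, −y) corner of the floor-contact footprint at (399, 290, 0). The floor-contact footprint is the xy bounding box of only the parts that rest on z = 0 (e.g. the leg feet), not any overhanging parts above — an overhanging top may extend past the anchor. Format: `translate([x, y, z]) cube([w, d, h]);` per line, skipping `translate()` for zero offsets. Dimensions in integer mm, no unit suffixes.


translate([399, 290, 0]) cube([51, 25, 694]);
translate([781, 290, 0]) cube([51, 25, 694]);
translate([450, 290, 0]) cube([331, 25, 51]);
translate([450, 290, 643]) cube([331, 25, 51]);


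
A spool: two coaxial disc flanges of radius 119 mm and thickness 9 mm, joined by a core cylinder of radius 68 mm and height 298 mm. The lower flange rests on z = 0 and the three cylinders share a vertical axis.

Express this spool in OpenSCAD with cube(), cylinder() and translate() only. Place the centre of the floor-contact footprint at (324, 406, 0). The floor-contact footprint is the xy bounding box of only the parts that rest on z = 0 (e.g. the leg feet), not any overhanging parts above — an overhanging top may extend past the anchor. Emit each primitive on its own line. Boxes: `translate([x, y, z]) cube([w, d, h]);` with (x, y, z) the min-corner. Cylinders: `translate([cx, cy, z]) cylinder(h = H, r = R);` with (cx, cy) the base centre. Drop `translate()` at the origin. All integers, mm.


translate([324, 406, 0]) cylinder(h = 9, r = 119);
translate([324, 406, 9]) cylinder(h = 298, r = 68);
translate([324, 406, 307]) cylinder(h = 9, r = 119);


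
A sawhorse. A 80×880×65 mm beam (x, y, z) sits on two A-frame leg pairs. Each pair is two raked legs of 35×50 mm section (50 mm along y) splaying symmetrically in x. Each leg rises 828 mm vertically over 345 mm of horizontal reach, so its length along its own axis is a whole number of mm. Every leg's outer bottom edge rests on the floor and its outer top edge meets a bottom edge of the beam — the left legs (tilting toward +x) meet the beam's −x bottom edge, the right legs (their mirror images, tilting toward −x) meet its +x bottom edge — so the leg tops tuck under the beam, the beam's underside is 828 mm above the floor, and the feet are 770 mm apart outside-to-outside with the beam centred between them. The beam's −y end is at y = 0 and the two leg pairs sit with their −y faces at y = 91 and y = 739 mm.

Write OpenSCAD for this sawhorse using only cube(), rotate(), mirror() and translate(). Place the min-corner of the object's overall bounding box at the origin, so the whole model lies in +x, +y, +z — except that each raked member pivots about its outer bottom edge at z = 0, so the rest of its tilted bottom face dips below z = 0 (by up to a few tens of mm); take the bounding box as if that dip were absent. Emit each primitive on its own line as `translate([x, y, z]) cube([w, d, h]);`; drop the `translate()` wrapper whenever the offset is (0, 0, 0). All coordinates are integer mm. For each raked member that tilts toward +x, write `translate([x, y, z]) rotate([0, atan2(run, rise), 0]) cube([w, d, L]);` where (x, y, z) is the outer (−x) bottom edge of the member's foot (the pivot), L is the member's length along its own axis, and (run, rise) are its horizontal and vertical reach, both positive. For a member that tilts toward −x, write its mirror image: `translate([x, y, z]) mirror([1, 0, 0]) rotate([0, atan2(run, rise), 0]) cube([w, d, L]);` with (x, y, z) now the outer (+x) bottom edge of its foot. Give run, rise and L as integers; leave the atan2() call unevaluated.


translate([345, 0, 828]) cube([80, 880, 65]);
translate([0, 91, 0]) rotate([0, atan2(345, 828), 0]) cube([35, 50, 897]);
translate([770, 91, 0]) mirror([1, 0, 0]) rotate([0, atan2(345, 828), 0]) cube([35, 50, 897]);
translate([0, 739, 0]) rotate([0, atan2(345, 828), 0]) cube([35, 50, 897]);
translate([770, 739, 0]) mirror([1, 0, 0]) rotate([0, atan2(345, 828), 0]) cube([35, 50, 897]);


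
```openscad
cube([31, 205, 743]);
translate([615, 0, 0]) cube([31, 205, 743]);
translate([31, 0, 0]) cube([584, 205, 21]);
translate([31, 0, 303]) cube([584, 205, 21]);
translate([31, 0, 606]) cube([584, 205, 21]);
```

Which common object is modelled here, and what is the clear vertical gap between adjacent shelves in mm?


A bookshelf. The clear shelf gap is 282 mm.

Two tall side panels with 3 horizontal boards between them — a bookshelf. The first two shelf undersides are at z = 0 and z = 303; with shelf thickness 21, the clear gap is 303 − 0 − 21 = 282 mm.


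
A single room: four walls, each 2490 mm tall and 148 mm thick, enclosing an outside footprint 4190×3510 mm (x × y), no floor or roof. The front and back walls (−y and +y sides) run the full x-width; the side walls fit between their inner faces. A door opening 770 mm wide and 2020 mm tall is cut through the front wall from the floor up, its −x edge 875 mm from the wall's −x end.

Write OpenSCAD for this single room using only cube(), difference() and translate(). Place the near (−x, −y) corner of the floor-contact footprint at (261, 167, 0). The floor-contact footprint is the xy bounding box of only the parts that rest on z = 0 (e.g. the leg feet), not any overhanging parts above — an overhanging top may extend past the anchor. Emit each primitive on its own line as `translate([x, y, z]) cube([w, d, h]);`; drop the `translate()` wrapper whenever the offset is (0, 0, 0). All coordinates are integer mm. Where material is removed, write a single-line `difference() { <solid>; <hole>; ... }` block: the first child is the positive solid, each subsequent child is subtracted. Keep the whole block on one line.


difference() { translate([261, 167, 0]) cube([4190, 148, 2490]); translate([1136, 167, 0]) cube([770, 148, 2020]); }
translate([261, 3529, 0]) cube([4190, 148, 2490]);
translate([261, 315, 0]) cube([148, 3214, 2490]);
translate([4303, 315, 0]) cube([148, 3214, 2490]);


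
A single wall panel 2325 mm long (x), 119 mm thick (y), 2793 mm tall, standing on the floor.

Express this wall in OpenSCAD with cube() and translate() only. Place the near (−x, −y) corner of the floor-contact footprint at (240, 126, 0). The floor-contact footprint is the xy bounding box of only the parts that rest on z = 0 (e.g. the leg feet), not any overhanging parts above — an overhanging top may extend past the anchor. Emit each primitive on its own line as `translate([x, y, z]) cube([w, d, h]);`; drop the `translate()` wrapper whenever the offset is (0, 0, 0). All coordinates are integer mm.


translate([240, 126, 0]) cube([2325, 119, 2793]);


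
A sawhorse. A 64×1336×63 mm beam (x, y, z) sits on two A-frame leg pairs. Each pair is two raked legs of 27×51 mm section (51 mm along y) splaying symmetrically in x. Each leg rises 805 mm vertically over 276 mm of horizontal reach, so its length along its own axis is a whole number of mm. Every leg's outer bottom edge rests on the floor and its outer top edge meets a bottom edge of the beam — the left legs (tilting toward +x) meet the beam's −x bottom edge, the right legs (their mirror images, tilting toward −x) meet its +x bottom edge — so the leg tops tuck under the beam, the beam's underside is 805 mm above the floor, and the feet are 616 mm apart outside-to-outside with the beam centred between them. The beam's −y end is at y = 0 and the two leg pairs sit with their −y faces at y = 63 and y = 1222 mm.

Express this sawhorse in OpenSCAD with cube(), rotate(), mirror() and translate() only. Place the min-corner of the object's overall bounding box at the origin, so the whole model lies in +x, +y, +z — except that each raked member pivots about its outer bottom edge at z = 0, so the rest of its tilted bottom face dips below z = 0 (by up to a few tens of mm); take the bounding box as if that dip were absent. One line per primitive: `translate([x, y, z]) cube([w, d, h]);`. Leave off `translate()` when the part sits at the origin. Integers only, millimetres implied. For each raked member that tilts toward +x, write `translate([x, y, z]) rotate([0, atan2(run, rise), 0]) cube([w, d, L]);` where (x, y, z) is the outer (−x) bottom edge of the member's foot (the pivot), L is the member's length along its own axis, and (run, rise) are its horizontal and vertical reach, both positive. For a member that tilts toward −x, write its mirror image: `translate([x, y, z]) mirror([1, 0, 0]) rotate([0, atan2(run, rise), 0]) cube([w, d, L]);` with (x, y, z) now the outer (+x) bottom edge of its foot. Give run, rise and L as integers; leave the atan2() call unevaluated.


translate([276, 0, 805]) cube([64, 1336, 63]);
translate([0, 63, 0]) rotate([0, atan2(276, 805), 0]) cube([27, 51, 851]);
translate([616, 63, 0]) mirror([1, 0, 0]) rotate([0, atan2(276, 805), 0]) cube([27, 51, 851]);
translate([0, 1222, 0]) rotate([0, atan2(276, 805), 0]) cube([27, 51, 851]);
translate([616, 1222, 0]) mirror([1, 0, 0]) rotate([0, atan2(276, 805), 0]) cube([27, 51, 851]);


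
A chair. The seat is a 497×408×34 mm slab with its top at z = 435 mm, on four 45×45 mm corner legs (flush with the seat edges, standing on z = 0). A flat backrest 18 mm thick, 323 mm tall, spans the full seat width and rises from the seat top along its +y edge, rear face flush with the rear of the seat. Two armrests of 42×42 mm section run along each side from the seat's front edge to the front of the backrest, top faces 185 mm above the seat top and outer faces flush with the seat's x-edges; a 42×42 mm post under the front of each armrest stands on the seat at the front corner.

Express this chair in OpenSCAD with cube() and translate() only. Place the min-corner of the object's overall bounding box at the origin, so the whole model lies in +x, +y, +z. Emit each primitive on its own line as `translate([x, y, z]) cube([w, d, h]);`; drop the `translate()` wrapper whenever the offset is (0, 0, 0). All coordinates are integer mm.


translate([0, 0, 401]) cube([497, 408, 34]);
cube([45, 45, 401]);
translate([452, 0, 0]) cube([45, 45, 401]);
translate([0, 363, 0]) cube([45, 45, 401]);
translate([452, 363, 0]) cube([45, 45, 401]);
translate([0, 390, 435]) cube([497, 18, 323]);
translate([0, 0, 578]) cube([42, 390, 42]);
translate([455, 0, 578]) cube([42, 390, 42]);
translate([0, 0, 435]) cube([42, 42, 143]);
translate([455, 0, 435]) cube([42, 42, 143]);


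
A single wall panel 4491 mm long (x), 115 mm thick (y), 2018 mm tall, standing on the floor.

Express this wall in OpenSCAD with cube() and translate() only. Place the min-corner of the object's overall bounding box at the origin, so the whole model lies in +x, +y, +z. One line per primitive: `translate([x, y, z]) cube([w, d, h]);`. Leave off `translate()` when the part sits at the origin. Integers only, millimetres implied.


cube([4491, 115, 2018]);


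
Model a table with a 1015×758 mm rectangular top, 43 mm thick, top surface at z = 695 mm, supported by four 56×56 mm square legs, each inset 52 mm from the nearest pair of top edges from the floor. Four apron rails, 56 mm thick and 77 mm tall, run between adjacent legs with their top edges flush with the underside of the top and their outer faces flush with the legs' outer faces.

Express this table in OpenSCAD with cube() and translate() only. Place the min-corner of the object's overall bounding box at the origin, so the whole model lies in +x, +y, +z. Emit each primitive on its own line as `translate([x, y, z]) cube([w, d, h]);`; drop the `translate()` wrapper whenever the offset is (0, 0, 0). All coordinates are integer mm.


// leg_h = 695 - 43 = 652
// apron z = 652 - 77 = 575
translate([0, 0, 652]) cube([1015, 758, 43]);
translate([52, 52, 0]) cube([56, 56, 652]);
translate([907, 52, 0]) cube([56, 56, 652]);
translate([52, 650, 0]) cube([56, 56, 652]);
translate([907, 650, 0]) cube([56, 56, 652]);
translate([108, 52, 575]) cube([799, 56, 77]);
translate([108, 650, 575]) cube([799, 56, 77]);
translate([52, 108, 575]) cube([56, 542, 77]);
translate([907, 108, 575]) cube([56, 542, 77]);


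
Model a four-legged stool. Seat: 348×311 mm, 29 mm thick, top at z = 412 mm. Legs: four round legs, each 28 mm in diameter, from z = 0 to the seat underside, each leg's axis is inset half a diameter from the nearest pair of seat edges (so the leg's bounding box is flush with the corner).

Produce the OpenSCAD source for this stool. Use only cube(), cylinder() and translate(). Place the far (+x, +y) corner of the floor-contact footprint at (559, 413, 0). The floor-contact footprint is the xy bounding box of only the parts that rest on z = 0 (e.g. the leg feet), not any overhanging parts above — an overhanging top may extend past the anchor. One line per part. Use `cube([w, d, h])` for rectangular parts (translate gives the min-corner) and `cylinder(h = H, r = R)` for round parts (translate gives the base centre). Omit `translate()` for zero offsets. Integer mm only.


translate([211, 102, 383]) cube([348, 311, 29]);
translate([225, 116, 0]) cylinder(h = 383, r = 14);
translate([545, 116, 0]) cylinder(h = 383, r = 14);
translate([225, 399, 0]) cylinder(h = 383, r = 14);
translate([545, 399, 0]) cylinder(h = 383, r = 14);


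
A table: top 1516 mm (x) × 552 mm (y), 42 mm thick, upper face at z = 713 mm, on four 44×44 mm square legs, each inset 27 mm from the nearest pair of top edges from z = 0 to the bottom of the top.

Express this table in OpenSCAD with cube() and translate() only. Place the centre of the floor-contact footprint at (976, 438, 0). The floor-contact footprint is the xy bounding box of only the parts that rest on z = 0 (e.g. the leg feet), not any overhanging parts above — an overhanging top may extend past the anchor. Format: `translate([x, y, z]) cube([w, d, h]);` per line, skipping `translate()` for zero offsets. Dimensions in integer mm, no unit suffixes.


translate([218, 162, 671]) cube([1516, 552, 42]);
translate([245, 189, 0]) cube([44, 44, 671]);
translate([1663, 189, 0]) cube([44, 44, 671]);
translate([245, 643, 0]) cube([44, 44, 671]);
translate([1663, 643, 0]) cube([44, 44, 671]);


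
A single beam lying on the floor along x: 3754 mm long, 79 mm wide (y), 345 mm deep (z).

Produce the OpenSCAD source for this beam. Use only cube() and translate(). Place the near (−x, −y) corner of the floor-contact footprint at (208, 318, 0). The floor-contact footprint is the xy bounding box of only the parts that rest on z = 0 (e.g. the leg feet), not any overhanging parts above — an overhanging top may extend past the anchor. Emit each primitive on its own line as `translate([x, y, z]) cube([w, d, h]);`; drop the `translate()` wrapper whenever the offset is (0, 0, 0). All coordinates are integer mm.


translate([208, 318, 0]) cube([3754, 79, 345]);


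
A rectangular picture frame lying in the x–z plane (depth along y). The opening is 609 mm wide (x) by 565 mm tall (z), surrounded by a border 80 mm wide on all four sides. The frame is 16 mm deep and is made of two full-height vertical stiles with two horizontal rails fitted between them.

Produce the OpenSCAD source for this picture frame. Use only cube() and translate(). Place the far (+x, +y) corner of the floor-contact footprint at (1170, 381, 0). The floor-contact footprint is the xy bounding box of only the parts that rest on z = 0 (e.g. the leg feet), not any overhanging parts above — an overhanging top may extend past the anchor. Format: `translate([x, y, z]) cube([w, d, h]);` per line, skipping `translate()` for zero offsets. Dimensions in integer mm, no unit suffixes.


translate([401, 365, 0]) cube([80, 16, 725]);
translate([1090, 365, 0]) cube([80, 16, 725]);
translate([481, 365, 0]) cube([609, 16, 80]);
translate([481, 365, 645]) cube([609, 16, 80]);


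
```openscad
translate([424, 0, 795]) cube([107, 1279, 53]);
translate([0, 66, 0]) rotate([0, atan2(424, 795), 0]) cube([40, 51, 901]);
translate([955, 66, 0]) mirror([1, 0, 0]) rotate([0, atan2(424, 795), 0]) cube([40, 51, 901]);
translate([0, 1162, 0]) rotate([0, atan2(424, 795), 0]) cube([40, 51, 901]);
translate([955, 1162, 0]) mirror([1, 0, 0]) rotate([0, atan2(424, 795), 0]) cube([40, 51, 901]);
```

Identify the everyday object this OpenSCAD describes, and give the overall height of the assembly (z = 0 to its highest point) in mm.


A sawhorse. The overall height is 848 mm.

A beam across two mirrored pairs of raked legs — a sawhorse. The beam's underside is at z = 795 (matching the legs' vertical rise in atan2(424, 795)) and the beam is 53 mm tall, so its top is at 795 + 53 = 848 mm. The raked legs top out at the beam's underside, so that is the highest point.


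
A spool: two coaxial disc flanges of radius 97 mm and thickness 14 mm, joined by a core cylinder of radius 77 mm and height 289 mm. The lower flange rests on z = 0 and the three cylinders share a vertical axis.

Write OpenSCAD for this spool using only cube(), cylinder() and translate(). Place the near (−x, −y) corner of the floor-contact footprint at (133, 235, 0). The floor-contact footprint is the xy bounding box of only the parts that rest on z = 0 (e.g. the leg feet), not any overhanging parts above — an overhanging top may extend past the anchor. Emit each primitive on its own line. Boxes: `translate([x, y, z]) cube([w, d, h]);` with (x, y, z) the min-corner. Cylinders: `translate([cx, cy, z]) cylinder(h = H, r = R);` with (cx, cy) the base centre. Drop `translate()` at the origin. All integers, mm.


translate([230, 332, 0]) cylinder(h = 14, r = 97);
translate([230, 332, 14]) cylinder(h = 289, r = 77);
translate([230, 332, 303]) cylinder(h = 14, r = 97);


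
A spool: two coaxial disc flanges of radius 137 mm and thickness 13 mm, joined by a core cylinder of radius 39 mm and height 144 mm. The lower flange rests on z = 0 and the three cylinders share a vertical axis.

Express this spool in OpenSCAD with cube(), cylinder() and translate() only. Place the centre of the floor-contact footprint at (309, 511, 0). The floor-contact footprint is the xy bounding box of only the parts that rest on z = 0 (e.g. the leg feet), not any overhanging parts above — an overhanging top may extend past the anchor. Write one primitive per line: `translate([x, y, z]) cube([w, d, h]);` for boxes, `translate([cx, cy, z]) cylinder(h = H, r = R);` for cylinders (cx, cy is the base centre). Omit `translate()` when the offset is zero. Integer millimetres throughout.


translate([309, 511, 0]) cylinder(h = 13, r = 137);
translate([309, 511, 13]) cylinder(h = 144, r = 39);
translate([309, 511, 157]) cylinder(h = 13, r = 137);


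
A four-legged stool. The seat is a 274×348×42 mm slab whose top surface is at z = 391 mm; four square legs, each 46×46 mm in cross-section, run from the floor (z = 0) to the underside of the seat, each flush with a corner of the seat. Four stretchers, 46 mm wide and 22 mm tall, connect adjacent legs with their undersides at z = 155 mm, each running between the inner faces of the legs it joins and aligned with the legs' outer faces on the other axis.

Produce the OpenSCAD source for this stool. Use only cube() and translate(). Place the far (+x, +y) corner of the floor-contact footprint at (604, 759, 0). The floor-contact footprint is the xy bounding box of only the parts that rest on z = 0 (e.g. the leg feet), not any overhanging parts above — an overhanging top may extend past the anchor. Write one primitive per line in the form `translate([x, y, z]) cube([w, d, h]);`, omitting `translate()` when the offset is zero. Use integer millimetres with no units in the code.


translate([330, 411, 349]) cube([274, 348, 42]);
translate([330, 411, 0]) cube([46, 46, 349]);
translate([558, 411, 0]) cube([46, 46, 349]);
translate([330, 713, 0]) cube([46, 46, 349]);
translate([558, 713, 0]) cube([46, 46, 349]);
translate([376, 411, 155]) cube([182, 46, 22]);
translate([376, 713, 155]) cube([182, 46, 22]);
translate([330, 457, 155]) cube([46, 256, 22]);
translate([558, 457, 155]) cube([46, 256, 22]);


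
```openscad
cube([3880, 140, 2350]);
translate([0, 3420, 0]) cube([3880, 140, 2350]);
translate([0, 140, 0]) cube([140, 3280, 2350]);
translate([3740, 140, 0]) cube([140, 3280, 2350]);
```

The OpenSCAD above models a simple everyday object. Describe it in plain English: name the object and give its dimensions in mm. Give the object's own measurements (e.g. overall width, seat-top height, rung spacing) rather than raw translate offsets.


The wall frame of a small rectangular building: four walls, each 2350 mm tall and 140 mm thick, enclosing a footprint 3880 mm (x) by 3560 mm (y) outside-to-outside, with no floor or roof. The front and back walls (the −y and +y sides) span the full width; the two side walls fit between them.


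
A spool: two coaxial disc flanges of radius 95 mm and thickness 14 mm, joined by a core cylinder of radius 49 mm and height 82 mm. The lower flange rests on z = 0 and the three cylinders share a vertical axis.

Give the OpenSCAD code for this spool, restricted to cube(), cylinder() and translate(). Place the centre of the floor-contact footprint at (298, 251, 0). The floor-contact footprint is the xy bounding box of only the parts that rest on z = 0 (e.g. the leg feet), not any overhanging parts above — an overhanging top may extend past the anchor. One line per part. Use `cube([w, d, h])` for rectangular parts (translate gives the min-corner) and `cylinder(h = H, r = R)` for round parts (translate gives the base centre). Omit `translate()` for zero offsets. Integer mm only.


translate([298, 251, 0]) cylinder(h = 14, r = 95);
translate([298, 251, 14]) cylinder(h = 82, r = 49);
translate([298, 251, 96]) cylinder(h = 14, r = 95);


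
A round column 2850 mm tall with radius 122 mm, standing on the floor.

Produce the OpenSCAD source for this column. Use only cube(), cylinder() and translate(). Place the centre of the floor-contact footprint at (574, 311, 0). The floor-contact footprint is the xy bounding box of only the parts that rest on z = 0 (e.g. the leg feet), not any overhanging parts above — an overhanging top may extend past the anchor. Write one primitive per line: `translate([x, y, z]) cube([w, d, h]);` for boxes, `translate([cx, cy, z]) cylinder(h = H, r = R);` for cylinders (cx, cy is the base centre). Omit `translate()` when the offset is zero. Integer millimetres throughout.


translate([574, 311, 0]) cylinder(h = 2850, r = 122);


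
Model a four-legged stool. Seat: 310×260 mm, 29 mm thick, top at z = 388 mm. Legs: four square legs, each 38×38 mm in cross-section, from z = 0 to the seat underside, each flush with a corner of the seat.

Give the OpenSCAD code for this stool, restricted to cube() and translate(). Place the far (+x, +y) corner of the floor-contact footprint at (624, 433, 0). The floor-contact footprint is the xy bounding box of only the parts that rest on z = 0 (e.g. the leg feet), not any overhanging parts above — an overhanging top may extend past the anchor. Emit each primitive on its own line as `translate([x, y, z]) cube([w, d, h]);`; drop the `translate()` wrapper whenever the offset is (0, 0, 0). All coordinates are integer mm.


translate([314, 173, 359]) cube([310, 260, 29]);
translate([314, 173, 0]) cube([38, 38, 359]);
translate([586, 173, 0]) cube([38, 38, 359]);
translate([314, 395, 0]) cube([38, 38, 359]);
translate([586, 395, 0]) cube([38, 38, 359]);


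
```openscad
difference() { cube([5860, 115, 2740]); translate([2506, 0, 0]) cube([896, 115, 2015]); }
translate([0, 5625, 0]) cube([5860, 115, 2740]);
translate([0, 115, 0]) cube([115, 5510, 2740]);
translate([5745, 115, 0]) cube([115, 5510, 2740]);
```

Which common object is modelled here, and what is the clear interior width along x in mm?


A single room. The interior width is 5630 mm.

Four walls enclosing a rectangle with a door in the front wall — a room. Outside width 5860 minus two 115 mm walls gives 5630 mm.


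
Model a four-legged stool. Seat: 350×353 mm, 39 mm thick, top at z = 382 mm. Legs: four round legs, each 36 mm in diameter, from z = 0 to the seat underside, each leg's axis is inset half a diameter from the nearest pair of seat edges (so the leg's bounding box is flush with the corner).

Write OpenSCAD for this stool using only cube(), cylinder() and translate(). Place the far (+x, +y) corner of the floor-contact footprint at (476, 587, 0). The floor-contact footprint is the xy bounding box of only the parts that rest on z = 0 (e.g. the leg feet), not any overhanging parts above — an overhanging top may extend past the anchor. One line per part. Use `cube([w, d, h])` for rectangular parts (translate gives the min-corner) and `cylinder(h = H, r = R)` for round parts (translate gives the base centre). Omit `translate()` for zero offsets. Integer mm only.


translate([126, 234, 343]) cube([350, 353, 39]);
translate([144, 252, 0]) cylinder(h = 343, r = 18);
translate([458, 252, 0]) cylinder(h = 343, r = 18);
translate([144, 569, 0]) cylinder(h = 343, r = 18);
translate([458, 569, 0]) cylinder(h = 343, r = 18);


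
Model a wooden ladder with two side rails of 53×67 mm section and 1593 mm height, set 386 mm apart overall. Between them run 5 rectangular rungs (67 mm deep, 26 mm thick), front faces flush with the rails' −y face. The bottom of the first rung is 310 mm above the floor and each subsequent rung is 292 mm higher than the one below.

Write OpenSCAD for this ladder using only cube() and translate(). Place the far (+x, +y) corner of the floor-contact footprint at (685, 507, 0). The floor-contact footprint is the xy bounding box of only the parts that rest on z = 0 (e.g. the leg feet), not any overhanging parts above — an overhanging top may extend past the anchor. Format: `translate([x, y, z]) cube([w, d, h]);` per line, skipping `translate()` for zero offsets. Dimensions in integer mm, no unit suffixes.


translate([299, 440, 0]) cube([53, 67, 1593]);
translate([632, 440, 0]) cube([53, 67, 1593]);
translate([352, 440, 310]) cube([280, 67, 26]);
translate([352, 440, 602]) cube([280, 67, 26]);
translate([352, 440, 894]) cube([280, 67, 26]);
translate([352, 440, 1186]) cube([280, 67, 26]);
translate([352, 440, 1478]) cube([280, 67, 26]);


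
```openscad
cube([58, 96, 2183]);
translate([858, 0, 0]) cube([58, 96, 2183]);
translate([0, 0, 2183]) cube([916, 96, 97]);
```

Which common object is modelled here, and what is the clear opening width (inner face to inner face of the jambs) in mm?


A door frame. The clear opening width is 800 mm.

Two 2183 mm tall posts with a header on top — a door frame. The left jamb is 58 mm wide at x = 0; the right jamb starts at x = 858. The clear opening is 858 − 58 = 800 mm.


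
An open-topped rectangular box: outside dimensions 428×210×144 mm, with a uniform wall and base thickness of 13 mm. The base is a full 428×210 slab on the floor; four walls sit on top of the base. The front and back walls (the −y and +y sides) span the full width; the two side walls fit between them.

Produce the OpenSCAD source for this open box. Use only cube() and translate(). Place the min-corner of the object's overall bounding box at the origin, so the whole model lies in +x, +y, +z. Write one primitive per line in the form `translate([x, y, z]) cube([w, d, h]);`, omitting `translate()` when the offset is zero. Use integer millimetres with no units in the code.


cube([428, 210, 13]);
translate([0, 0, 13]) cube([428, 13, 131]);
translate([0, 197, 13]) cube([428, 13, 131]);
translate([0, 13, 13]) cube([13, 184, 131]);
translate([415, 13, 13]) cube([13, 184, 131]);


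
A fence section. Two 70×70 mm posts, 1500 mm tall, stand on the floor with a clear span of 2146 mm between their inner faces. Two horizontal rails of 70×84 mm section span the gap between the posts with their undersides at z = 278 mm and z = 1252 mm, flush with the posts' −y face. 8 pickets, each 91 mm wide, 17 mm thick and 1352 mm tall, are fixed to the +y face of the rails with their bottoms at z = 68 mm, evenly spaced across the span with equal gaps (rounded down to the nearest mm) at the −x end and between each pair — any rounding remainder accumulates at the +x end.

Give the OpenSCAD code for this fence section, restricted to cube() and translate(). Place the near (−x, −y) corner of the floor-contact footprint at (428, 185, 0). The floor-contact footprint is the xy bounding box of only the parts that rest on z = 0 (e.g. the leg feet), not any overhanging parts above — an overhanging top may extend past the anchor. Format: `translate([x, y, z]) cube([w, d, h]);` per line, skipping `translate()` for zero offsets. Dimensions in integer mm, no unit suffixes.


translate([428, 185, 0]) cube([70, 70, 1500]);
translate([2644, 185, 0]) cube([70, 70, 1500]);
translate([498, 185, 278]) cube([2146, 70, 84]);
translate([498, 185, 1252]) cube([2146, 70, 84]);
translate([655, 255, 68]) cube([91, 17, 1352]);
translate([903, 255, 68]) cube([91, 17, 1352]);
translate([1151, 255, 68]) cube([91, 17, 1352]);
translate([1399, 255, 68]) cube([91, 17, 1352]);
translate([1647, 255, 68]) cube([91, 17, 1352]);
translate([1895, 255, 68]) cube([91, 17, 1352]);
translate([2143, 255, 68]) cube([91, 17, 1352]);
translate([2391, 255, 68]) cube([91, 17, 1352]);


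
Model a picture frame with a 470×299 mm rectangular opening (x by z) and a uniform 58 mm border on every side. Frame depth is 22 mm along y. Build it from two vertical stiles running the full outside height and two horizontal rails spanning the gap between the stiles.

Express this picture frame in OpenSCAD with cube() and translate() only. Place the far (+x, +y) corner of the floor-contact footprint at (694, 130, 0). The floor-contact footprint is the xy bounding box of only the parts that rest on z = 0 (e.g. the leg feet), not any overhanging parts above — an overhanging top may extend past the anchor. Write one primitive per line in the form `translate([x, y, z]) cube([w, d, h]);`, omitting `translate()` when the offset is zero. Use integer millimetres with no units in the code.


translate([108, 108, 0]) cube([58, 22, 415]);
translate([636, 108, 0]) cube([58, 22, 415]);
translate([166, 108, 0]) cube([470, 22, 58]);
translate([166, 108, 357]) cube([470, 22, 58]);


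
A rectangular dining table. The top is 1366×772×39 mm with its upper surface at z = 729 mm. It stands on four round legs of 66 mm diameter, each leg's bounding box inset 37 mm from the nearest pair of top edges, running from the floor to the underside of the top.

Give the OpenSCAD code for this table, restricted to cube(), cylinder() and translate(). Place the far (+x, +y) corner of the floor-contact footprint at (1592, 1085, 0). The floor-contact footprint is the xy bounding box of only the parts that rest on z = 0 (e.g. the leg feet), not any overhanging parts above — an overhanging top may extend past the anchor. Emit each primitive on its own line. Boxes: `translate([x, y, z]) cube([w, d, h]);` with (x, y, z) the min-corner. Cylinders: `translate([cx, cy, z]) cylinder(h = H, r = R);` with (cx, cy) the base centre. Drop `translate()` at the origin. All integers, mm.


translate([263, 350, 690]) cube([1366, 772, 39]);
translate([333, 420, 0]) cylinder(h = 690, r = 33);
translate([1559, 420, 0]) cylinder(h = 690, r = 33);
translate([333, 1052, 0]) cylinder(h = 690, r = 33);
translate([1559, 1052, 0]) cylinder(h = 690, r = 33);


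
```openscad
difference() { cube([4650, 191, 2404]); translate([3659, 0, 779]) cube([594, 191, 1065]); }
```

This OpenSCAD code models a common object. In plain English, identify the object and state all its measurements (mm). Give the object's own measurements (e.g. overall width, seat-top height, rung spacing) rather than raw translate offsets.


A wall 4650 mm long (x), 191 mm thick (y), 2404 mm tall, with a rectangular window opening cut through it. The opening is 594 mm wide and 1065 mm tall; its sill is at z = 779 mm and its near (−x) edge is 3659 mm from the wall's −x end. The opening passes through the full wall thickness.


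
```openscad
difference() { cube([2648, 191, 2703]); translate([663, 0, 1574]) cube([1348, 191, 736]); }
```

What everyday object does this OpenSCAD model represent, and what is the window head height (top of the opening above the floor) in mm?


A wall with a window opening. The window head height is 2310 mm.

A wall with a rectangular opening subtracted — a window. Sill at z = 1574, opening 736 mm tall, so the head is at 1574 + 736 = 2310 mm.


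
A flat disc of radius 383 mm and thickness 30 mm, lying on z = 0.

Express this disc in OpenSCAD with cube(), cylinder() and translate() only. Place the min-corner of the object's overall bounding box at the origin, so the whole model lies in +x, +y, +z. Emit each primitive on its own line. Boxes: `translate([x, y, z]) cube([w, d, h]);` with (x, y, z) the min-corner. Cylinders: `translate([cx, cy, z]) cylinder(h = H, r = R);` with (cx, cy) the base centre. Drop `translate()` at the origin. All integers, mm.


translate([383, 383, 0]) cylinder(h = 30, r = 383);


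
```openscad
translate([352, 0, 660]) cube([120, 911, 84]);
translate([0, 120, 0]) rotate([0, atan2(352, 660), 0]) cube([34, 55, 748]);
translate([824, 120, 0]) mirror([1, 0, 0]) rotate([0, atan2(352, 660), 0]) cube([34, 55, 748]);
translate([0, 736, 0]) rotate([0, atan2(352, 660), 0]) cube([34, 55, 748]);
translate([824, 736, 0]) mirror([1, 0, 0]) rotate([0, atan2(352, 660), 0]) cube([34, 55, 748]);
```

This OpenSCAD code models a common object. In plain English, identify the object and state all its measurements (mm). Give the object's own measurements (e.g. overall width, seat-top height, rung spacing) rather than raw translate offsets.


A sawhorse. A 120×911×84 mm beam (x, y, z) sits on two A-frame leg pairs. Each pair is two raked legs of 34×55 mm section (55 mm along y) splaying symmetrically in x. Each leg rises 660 mm vertically over 352 mm of horizontal reach and is 748 mm long along its own axis. Every leg's outer bottom edge rests on the floor and its outer top edge meets a bottom edge of the beam — the left legs (tilting toward +x) meet the beam's −x bottom edge, the right legs (their mirror images, tilting toward −x) meet its +x bottom edge — so the leg tops tuck under the beam, the beam's underside is 660 mm above the floor, and the feet are 824 mm apart outside-to-outside with the beam centred between them. The two leg pairs are set in 120 mm from either end of the beam.


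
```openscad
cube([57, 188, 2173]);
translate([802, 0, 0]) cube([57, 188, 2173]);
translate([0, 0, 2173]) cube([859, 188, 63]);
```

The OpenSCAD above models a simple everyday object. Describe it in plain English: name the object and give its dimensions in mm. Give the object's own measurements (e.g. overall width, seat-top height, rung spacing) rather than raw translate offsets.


A door frame. The clear opening is 745 mm wide and 2173 mm high. Two 57 mm wide jambs, 188 mm deep, stand either side of the opening from the floor to the top of the opening. A 63 mm thick head sits across the top of both jambs, spanning the full outside width of the frame.


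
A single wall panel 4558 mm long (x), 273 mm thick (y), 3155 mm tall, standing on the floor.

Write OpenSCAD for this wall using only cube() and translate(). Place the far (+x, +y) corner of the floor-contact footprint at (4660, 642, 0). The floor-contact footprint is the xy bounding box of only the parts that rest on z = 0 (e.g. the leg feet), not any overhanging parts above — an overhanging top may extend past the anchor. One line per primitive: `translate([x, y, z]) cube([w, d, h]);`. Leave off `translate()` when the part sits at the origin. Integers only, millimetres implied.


translate([102, 369, 0]) cube([4558, 273, 3155]);


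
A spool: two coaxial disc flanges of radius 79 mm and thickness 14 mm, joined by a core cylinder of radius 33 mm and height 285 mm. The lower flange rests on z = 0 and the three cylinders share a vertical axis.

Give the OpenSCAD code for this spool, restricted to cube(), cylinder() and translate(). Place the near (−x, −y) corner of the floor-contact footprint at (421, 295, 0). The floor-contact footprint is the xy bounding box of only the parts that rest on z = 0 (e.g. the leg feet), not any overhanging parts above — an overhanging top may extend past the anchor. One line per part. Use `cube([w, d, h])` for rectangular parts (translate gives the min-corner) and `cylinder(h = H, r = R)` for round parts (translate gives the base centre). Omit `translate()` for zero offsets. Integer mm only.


translate([500, 374, 0]) cylinder(h = 14, r = 79);
translate([500, 374, 14]) cylinder(h = 285, r = 33);
translate([500, 374, 299]) cylinder(h = 14, r = 79);


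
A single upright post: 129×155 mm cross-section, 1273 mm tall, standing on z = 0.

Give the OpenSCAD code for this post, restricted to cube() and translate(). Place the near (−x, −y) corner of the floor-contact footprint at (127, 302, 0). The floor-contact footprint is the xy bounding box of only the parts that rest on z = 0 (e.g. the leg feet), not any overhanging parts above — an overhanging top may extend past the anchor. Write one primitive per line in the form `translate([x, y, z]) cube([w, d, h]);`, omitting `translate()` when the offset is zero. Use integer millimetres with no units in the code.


translate([127, 302, 0]) cube([129, 155, 1273]);


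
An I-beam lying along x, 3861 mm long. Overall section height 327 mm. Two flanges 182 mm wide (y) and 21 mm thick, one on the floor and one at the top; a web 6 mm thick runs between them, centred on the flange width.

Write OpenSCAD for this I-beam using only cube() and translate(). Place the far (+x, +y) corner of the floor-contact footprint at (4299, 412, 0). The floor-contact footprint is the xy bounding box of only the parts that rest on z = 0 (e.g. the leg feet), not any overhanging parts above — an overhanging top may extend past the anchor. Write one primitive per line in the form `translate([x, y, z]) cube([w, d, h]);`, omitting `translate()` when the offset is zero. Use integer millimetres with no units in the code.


translate([438, 230, 0]) cube([3861, 182, 21]);
translate([438, 318, 21]) cube([3861, 6, 285]);
translate([438, 230, 306]) cube([3861, 182, 21]);


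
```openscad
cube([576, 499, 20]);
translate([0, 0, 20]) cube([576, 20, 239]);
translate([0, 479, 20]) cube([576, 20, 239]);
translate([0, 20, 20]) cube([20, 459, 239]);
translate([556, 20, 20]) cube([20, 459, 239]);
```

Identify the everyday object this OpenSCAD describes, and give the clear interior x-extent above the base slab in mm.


An open box. The internal width is 536 mm.

A 576×499 base slab with four walls standing on it — an open box. The base is 576 mm wide and the walls are 20 mm thick, so the internal width is 576 − 2 × 20 = 536 mm.


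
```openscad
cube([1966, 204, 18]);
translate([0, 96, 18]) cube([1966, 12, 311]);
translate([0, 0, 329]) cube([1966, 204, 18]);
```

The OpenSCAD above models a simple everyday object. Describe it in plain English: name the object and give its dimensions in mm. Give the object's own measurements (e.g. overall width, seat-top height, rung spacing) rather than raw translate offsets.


An I-beam lying along x, 1966 mm long. Overall section height 347 mm. Two flanges 204 mm wide (y) and 18 mm thick, one on the floor and one at the top; a web 12 mm thick runs between them, centred on the flange width.


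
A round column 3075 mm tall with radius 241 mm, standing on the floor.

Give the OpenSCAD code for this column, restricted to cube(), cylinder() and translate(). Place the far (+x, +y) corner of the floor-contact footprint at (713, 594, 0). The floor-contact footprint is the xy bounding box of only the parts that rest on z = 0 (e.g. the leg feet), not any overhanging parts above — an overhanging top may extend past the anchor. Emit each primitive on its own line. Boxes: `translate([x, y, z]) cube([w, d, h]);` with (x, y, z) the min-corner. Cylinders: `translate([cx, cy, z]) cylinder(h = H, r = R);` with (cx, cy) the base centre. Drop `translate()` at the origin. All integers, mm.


translate([472, 353, 0]) cylinder(h = 3075, r = 241);
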